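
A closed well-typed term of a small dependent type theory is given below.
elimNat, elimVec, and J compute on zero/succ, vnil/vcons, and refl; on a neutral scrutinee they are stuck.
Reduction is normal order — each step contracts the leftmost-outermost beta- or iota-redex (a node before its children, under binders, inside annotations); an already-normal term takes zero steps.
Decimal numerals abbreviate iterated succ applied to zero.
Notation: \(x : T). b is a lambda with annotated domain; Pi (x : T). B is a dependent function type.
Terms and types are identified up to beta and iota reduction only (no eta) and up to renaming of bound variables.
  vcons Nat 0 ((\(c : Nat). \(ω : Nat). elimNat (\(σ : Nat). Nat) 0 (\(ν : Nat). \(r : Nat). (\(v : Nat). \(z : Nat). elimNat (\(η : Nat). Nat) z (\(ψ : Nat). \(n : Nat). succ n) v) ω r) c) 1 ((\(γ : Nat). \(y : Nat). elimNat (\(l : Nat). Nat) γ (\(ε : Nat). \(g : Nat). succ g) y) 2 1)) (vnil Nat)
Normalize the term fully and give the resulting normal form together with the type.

reduced normal form:
  vcons Nat 0 3 (vnil Nat)
inferred type:
  Vec Nat 1


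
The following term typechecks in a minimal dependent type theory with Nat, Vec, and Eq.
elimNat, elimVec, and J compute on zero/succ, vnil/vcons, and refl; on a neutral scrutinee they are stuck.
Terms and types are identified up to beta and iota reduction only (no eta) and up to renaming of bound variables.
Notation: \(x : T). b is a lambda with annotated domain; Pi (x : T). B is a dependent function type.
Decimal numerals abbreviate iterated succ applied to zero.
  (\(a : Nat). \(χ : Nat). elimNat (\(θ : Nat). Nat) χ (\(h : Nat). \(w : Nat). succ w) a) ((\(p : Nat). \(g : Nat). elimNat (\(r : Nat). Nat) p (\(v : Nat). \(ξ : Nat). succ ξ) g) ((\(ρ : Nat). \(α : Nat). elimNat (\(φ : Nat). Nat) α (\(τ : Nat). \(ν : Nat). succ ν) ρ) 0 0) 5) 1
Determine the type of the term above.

type:
  Nat


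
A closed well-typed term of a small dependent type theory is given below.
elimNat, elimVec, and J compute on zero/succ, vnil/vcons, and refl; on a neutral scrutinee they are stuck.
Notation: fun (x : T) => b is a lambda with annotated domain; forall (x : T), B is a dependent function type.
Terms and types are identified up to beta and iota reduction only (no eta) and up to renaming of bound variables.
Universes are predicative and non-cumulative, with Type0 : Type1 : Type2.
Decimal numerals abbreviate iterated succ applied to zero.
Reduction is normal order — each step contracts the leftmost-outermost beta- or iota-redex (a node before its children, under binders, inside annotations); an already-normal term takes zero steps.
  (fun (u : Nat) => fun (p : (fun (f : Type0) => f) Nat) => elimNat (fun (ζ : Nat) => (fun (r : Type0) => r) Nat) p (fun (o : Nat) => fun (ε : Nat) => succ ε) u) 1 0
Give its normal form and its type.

normal form:
  1
type:
  Nat


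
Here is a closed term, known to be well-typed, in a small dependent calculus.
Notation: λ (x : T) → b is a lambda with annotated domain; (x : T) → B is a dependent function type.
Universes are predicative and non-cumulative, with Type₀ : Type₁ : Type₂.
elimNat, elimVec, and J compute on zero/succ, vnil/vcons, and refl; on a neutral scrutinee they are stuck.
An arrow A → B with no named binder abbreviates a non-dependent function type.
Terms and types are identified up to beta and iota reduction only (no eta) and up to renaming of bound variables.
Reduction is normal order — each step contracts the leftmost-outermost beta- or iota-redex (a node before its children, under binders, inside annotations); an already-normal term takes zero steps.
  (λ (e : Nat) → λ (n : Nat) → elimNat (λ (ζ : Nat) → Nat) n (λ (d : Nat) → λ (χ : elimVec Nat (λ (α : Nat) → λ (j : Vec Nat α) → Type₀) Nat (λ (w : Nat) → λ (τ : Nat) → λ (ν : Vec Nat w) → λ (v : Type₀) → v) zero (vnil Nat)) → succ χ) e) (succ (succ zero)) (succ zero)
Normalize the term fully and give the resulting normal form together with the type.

reduced normal form:
  succ (succ (succ zero))
the term's type:
  Nat


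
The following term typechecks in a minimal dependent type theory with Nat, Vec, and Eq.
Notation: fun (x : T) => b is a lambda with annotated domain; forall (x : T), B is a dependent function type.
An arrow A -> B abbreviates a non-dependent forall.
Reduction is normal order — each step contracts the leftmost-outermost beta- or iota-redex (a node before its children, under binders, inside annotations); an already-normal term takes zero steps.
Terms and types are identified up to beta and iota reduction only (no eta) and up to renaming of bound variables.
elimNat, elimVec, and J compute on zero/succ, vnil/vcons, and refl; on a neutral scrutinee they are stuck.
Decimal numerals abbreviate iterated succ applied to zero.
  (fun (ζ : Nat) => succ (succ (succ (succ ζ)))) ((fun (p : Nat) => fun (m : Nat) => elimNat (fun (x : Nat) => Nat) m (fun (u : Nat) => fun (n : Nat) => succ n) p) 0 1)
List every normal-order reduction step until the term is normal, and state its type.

reduction (normal order):
  (fun (ζ : Nat) => succ (succ (succ (succ ζ)))) ((fun (p : Nat) => fun (m : Nat) => elimNat (fun (x : Nat) => Nat) m (fun (u : Nat) => fun (n : Nat) => succ n) p) 0 1)
  ~> succ (succ (succ (succ ((fun (ζ : Nat) => fun (p : Nat) => elimNat (fun (m : Nat) => Nat) p (fun (x : Nat) => fun (u : Nat) => succ u) ζ) 0 1))))
  ~> succ (succ (succ (succ ((fun (ζ : Nat) => elimNat (fun (p : Nat) => Nat) ζ (fun (m : Nat) => fun (x : Nat) => succ x) 0) 1))))
  ~> succ (succ (succ (succ (elimNat (fun (ζ : Nat) => Nat) 1 (fun (p : Nat) => fun (m : Nat) => succ m) 0))))
  ~> 5
the term's type:
  Nat


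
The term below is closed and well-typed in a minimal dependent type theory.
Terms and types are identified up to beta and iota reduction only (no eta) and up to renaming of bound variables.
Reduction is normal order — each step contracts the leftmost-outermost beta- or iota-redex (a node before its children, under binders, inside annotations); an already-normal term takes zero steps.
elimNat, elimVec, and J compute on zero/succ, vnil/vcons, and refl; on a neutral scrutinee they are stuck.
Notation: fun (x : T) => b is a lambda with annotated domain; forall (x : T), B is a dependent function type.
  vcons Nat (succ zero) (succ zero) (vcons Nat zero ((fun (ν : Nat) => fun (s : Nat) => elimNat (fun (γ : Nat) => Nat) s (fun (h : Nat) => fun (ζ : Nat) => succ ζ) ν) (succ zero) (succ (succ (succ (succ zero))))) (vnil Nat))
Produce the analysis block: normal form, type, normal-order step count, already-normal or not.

resulting normal form:
  vcons Nat (succ zero) (succ zero) (vcons Nat zero (succ (succ (succ (succ (succ zero))))) (vnil Nat))
type:
  Vec Nat (succ (succ zero))
steps to reach normal form (normal order): 6
already normal: no
first redex: a beta-redex


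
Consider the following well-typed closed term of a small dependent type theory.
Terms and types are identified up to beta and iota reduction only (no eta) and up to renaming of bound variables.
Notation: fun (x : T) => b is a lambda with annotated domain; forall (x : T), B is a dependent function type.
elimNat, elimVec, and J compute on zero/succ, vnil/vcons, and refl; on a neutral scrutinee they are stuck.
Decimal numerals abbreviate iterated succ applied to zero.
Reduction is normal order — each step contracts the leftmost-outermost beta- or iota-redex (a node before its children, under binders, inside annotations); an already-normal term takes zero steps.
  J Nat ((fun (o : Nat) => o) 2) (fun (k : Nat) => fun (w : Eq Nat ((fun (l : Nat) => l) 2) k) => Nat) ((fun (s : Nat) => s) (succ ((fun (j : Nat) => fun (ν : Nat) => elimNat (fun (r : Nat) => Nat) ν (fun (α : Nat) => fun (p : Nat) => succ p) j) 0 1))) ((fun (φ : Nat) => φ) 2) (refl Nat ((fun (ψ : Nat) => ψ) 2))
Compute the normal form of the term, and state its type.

reduced normal form:
  2
type:
  Nat


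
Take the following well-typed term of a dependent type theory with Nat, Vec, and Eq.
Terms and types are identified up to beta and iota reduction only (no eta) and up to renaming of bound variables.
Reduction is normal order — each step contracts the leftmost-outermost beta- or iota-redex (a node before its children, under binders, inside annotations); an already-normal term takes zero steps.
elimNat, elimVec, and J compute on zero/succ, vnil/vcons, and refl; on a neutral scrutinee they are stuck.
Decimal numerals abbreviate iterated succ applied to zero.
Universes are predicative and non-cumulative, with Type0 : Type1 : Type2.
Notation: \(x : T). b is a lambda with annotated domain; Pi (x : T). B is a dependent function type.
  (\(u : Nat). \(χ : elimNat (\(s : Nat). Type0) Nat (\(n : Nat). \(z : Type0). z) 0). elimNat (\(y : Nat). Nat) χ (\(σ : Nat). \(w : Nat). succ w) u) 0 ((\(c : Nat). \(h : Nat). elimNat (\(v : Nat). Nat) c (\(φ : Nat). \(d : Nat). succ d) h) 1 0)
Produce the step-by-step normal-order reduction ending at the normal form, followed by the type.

reduction (normal order):
  (\(u : Nat). \(χ : elimNat (\(s : Nat). Type0) Nat (\(n : Nat). \(z : Type0). z) 0). elimNat (\(y : Nat). Nat) χ (\(σ : Nat). \(w : Nat). succ w) u) 0 ((\(c : Nat). \(h : Nat). elimNat (\(v : Nat). Nat) c (\(φ : Nat). \(d : Nat). succ d) h) 1 0)
  ~> (\(u : elimNat (\(χ : Nat). Type0) Nat (\(s : Nat). \(n : Type0). n) 0). elimNat (\(z : Nat). Nat) u (\(y : Nat). \(σ : Nat). succ σ) 0) ((\(w : Nat). \(c : Nat). elimNat (\(h : Nat). Nat) w (\(v : Nat). \(φ : Nat). succ φ) c) 1 0)
  ~> elimNat (\(u : Nat). Nat) ((\(χ : Nat). \(s : Nat). elimNat (\(n : Nat). Nat) χ (\(z : Nat). \(y : Nat). succ y) s) 1 0) (\(σ : Nat). \(w : Nat). succ w) 0
  ~> (\(u : Nat). \(χ : Nat). elimNat (\(s : Nat). Nat) u (\(n : Nat). \(z : Nat). succ z) χ) 1 0
  ~> (\(u : Nat). elimNat (\(χ : Nat). Nat) 1 (\(s : Nat). \(n : Nat). succ n) u) 0
  ~> elimNat (\(u : Nat). Nat) 1 (\(χ : Nat). \(s : Nat). succ s) 0
  ~> 1
type:
  Nat


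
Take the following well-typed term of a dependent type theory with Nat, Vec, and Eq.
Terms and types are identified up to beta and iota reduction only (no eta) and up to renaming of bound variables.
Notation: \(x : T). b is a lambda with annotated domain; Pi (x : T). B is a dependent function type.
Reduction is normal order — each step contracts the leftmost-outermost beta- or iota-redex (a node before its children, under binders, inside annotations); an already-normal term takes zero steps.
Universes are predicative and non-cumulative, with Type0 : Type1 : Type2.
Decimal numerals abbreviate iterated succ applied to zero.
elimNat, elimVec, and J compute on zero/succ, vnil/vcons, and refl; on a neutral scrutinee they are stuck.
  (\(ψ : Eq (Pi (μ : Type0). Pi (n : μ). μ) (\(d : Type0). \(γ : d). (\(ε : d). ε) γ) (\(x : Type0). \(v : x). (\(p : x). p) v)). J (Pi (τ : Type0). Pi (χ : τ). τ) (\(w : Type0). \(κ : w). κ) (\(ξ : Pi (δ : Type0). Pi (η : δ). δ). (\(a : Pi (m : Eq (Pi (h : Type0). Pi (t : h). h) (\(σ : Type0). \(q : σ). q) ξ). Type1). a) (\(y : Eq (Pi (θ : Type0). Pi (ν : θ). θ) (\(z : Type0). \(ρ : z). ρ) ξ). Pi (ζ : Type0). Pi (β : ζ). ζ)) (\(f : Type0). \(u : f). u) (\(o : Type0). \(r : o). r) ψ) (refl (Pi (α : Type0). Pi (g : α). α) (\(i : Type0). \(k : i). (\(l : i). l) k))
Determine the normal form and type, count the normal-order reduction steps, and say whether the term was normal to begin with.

reduced normal form:
  \(ψ : Type0). \(μ : ψ). μ
inferred type:
  Pi (ψ : Type0). Pi (μ : ψ). ψ
normal-order step count: 2
started in normal form: no
first redex: a beta-redex


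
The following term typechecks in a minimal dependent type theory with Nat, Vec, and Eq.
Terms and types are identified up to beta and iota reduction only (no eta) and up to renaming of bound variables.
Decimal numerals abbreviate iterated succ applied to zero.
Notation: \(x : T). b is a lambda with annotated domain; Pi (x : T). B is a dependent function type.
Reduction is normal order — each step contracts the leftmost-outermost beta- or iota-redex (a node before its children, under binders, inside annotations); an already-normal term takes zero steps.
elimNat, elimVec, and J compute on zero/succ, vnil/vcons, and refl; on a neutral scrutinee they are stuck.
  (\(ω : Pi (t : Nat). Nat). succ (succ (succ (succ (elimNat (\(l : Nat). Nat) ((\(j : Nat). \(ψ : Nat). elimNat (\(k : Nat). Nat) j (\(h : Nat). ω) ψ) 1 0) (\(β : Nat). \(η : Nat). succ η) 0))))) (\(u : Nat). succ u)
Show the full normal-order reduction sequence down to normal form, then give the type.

reduction (normal order):
  (\(ω : Pi (t : Nat). Nat). succ (succ (succ (succ (elimNat (\(l : Nat). Nat) ((\(j : Nat). \(ψ : Nat). elimNat (\(k : Nat). Nat) j (\(h : Nat). ω) ψ) 1 0) (\(β : Nat). \(η : Nat). succ η) 0))))) (\(u : Nat). succ u)
  ~> succ (succ (succ (succ (elimNat (\(ω : Nat). Nat) ((\(t : Nat). \(l : Nat). elimNat (\(j : Nat). Nat) t (\(ψ : Nat). \(k : Nat). succ k) l) 1 0) (\(h : Nat). \(β : Nat). succ β) 0))))
  ~> succ (succ (succ (succ ((\(ω : Nat). \(t : Nat). elimNat (\(l : Nat). Nat) ω (\(j : Nat). \(ψ : Nat). succ ψ) t) 1 0))))
  ~> succ (succ (succ (succ ((\(ω : Nat). elimNat (\(t : Nat). Nat) 1 (\(l : Nat). \(j : Nat). succ j) ω) 0))))
  ~> succ (succ (succ (succ (elimNat (\(ω : Nat). Nat) 1 (\(t : Nat). \(l : Nat). succ l) 0))))
  ~> 5
type:
  Nat


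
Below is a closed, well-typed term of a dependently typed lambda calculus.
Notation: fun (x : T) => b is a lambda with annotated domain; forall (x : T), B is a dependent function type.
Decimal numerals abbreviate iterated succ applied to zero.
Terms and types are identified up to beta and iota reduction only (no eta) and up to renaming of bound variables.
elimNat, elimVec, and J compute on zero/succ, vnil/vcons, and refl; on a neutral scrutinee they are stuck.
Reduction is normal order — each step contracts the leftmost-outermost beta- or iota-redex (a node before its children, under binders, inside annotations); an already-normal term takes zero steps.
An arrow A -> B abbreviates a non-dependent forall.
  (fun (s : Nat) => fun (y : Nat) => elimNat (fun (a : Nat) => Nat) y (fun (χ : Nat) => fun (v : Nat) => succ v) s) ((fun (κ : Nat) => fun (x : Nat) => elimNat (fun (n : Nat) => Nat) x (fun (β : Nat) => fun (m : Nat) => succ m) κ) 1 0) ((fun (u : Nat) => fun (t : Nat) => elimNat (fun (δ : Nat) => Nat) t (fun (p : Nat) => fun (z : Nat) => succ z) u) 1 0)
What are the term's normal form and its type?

resulting normal form:
  2
the term's type:
  Nat


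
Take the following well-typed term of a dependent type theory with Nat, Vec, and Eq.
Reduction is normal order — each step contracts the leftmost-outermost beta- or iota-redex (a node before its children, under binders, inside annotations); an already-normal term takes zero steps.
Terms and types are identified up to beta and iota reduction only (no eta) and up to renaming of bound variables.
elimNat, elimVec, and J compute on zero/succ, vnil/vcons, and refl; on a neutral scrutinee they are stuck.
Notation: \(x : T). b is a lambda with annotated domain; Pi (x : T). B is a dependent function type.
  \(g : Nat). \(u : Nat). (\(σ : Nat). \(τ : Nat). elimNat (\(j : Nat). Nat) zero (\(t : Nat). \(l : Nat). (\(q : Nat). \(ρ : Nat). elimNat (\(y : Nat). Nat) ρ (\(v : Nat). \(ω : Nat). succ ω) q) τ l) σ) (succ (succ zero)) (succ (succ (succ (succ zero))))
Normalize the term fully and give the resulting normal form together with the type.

resulting normal form:
  \(g : Nat). \(u : Nat). succ (succ (succ (succ (succ (succ (succ (succ zero)))))))
the term's type:
  Pi (g : Nat). Pi (u : Nat). Nat
observation: 39 normal-order steps normalize the term, beginning with a beta-redex.


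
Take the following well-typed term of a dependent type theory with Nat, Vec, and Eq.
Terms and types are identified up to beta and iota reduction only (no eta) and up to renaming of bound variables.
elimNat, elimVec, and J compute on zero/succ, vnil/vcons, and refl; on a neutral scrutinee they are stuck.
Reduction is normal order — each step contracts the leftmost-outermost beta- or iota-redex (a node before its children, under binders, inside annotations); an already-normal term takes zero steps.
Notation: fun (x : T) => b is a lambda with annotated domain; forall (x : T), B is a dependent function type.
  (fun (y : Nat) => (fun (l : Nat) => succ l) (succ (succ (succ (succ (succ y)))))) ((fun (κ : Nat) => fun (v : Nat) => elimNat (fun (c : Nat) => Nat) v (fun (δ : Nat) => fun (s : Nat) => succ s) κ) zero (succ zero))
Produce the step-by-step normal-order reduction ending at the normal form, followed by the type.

normal-order reduction sequence:
  (fun (y : Nat) => (fun (l : Nat) => succ l) (succ (succ (succ (succ (succ y)))))) ((fun (κ : Nat) => fun (v : Nat) => elimNat (fun (c : Nat) => Nat) v (fun (δ : Nat) => fun (s : Nat) => succ s) κ) zero (succ zero))
  ~> (fun (y : Nat) => succ y) (succ (succ (succ (succ (succ ((fun (l : Nat) => fun (κ : Nat) => elimNat (fun (v : Nat) => Nat) κ (fun (c : Nat) => fun (δ : Nat) => succ δ) l) zero (succ zero)))))))
  ~> succ (succ (succ (succ (succ (succ ((fun (y : Nat) => fun (l : Nat) => elimNat (fun (κ : Nat) => Nat) l (fun (v : Nat) => fun (c : Nat) => succ c) y) zero (succ zero)))))))
  ~> succ (succ (succ (succ (succ (succ ((fun (y : Nat) => elimNat (fun (l : Nat) => Nat) y (fun (κ : Nat) => fun (v : Nat) => succ v) zero) (succ zero)))))))
  ~> succ (succ (succ (succ (succ (succ (elimNat (fun (y : Nat) => Nat) (succ zero) (fun (l : Nat) => fun (κ : Nat) => succ κ) zero))))))
  ~> succ (succ (succ (succ (succ (succ (succ zero))))))
the term's type:
  Nat


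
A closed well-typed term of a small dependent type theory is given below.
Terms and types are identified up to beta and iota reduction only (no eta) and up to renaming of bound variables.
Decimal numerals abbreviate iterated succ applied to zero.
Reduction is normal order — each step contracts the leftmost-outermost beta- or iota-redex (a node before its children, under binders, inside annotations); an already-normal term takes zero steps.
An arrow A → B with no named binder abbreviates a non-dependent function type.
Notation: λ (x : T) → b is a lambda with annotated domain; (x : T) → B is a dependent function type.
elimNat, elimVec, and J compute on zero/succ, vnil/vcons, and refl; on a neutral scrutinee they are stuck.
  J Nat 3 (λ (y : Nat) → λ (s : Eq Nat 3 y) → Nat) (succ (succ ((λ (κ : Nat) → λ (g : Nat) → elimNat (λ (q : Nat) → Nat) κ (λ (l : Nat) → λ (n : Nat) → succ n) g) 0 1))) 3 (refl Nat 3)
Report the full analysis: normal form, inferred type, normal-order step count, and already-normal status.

reduced normal form:
  3
inferred type:
  Nat
reduction steps (normal order): 7
started in normal form: no
first contracted redex: a J iota-redex


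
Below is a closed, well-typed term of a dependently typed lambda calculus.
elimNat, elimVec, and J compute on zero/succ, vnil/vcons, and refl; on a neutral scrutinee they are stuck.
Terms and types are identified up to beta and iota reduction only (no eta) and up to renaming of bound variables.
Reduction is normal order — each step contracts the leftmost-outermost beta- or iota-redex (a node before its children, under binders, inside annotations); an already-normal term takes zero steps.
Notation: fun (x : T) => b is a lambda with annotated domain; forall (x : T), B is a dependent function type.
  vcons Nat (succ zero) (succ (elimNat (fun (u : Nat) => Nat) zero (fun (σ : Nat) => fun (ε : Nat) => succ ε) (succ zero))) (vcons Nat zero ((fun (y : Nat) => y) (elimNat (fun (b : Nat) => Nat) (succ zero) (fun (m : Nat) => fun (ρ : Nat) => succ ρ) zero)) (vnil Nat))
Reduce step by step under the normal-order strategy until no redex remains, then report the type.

normal-order reduction sequence:
  vcons Nat (succ zero) (succ (elimNat (fun (u : Nat) => Nat) zero (fun (σ : Nat) => fun (ε : Nat) => succ ε) (succ zero))) (vcons Nat zero ((fun (y : Nat) => y) (elimNat (fun (b : Nat) => Nat) (succ zero) (fun (m : Nat) => fun (ρ : Nat) => succ ρ) zero)) (vnil Nat))
  ~> vcons Nat (succ zero) (succ ((fun (u : Nat) => fun (σ : Nat) => succ σ) zero (elimNat (fun (ε : Nat) => Nat) zero (fun (y : Nat) => fun (b : Nat) => succ b) zero))) (vcons Nat zero ((fun (m : Nat) => m) (elimNat (fun (ρ : Nat) => Nat) (succ zero) (fun (w : Nat) => fun (t : Nat) => succ t) zero)) (vnil Nat))
  ~> vcons Nat (succ zero) (succ ((fun (u : Nat) => succ u) (elimNat (fun (σ : Nat) => Nat) zero (fun (ε : Nat) => fun (y : Nat) => succ y) zero))) (vcons Nat zero ((fun (b : Nat) => b) (elimNat (fun (m : Nat) => Nat) (succ zero) (fun (ρ : Nat) => fun (w : Nat) => succ w) zero)) (vnil Nat))
  ~> vcons Nat (succ zero) (succ (succ (elimNat (fun (u : Nat) => Nat) zero (fun (σ : Nat) => fun (ε : Nat) => succ ε) zero))) (vcons Nat zero ((fun (y : Nat) => y) (elimNat (fun (b : Nat) => Nat) (succ zero) (fun (m : Nat) => fun (ρ : Nat) => succ ρ) zero)) (vnil Nat))
  ~> vcons Nat (succ zero) (succ (succ zero)) (vcons Nat zero ((fun (u : Nat) => u) (elimNat (fun (σ : Nat) => Nat) (succ zero) (fun (ε : Nat) => fun (y : Nat) => succ y) zero)) (vnil Nat))
  ~> vcons Nat (succ zero) (succ (succ zero)) (vcons Nat zero (elimNat (fun (u : Nat) => Nat) (succ zero) (fun (σ : Nat) => fun (ε : Nat) => succ ε) zero) (vnil Nat))
  ~> vcons Nat (succ zero) (succ (succ zero)) (vcons Nat zero (succ zero) (vnil Nat))
type:
  Vec Nat (succ (succ zero))


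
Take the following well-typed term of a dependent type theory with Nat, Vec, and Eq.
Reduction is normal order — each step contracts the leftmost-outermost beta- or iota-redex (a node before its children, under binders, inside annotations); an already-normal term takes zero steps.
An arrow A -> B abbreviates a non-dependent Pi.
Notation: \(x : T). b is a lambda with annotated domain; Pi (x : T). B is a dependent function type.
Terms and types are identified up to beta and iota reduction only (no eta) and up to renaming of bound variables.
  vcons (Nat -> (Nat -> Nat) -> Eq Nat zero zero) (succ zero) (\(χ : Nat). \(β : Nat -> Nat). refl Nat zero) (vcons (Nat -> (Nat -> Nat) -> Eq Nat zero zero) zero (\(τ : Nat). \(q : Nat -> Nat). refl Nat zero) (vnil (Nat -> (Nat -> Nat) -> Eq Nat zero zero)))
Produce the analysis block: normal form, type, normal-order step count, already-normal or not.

normal form:
  vcons (Nat -> (Nat -> Nat) -> Eq Nat zero zero) (succ zero) (\(χ : Nat). \(β : Nat -> Nat). refl Nat zero) (vcons (Nat -> (Nat -> Nat) -> Eq Nat zero zero) zero (\(τ : Nat). \(q : Nat -> Nat). refl Nat zero) (vnil (Nat -> (Nat -> Nat) -> Eq Nat zero zero)))
inferred type:
  Vec (Nat -> (Nat -> Nat) -> Eq Nat zero zero) (succ (succ zero))
steps to reach normal form (normal order): 0
term was already normal: yes


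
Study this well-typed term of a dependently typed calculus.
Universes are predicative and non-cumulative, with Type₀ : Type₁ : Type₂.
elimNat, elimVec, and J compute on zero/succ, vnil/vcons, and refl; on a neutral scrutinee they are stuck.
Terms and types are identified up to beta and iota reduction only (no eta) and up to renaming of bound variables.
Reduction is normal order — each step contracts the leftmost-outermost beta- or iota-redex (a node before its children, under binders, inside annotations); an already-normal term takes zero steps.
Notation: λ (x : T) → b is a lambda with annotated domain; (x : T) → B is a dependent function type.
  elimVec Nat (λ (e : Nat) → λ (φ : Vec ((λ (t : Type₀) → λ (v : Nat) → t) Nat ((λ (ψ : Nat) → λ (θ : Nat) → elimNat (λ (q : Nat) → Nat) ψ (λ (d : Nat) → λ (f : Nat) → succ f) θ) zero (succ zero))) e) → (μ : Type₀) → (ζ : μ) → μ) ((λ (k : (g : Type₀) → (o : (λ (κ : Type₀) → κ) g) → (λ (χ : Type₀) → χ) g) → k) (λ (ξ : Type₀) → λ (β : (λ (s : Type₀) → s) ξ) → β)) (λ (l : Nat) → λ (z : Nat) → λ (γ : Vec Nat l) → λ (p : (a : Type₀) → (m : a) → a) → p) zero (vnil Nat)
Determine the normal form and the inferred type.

resulting normal form:
  λ (e : Type₀) → λ (φ : e) → φ
inferred type:
  (e : Type₀) → (φ : e) → e
observation: the first redex contracted is an elimVec iota-redex; the normal form is reached in 3 normal-order steps.


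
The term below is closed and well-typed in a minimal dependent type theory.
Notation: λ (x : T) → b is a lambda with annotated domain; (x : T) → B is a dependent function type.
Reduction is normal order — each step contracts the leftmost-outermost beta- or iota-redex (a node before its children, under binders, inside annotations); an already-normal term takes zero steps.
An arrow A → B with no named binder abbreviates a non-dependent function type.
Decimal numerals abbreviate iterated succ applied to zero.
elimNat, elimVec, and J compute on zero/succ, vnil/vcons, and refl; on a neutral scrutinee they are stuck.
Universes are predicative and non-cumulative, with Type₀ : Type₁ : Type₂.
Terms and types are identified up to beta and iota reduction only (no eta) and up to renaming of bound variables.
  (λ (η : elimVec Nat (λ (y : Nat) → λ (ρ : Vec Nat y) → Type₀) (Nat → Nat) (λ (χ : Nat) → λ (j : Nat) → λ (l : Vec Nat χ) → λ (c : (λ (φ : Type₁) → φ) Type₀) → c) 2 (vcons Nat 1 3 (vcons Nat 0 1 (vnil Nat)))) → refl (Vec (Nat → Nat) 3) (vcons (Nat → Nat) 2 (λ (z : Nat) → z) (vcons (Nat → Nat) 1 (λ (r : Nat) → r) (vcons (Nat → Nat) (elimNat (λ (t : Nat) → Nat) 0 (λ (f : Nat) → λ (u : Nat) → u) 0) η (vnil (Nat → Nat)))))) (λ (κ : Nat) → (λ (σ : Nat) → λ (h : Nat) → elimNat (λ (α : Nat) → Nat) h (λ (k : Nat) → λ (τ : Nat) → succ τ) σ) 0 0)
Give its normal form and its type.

reduced normal form:
  refl (Vec (Nat → Nat) 3) (vcons (Nat → Nat) 2 (λ (η : Nat) → η) (vcons (Nat → Nat) 1 (λ (y : Nat) → y) (vcons (Nat → Nat) 0 (λ (ρ : Nat) → 0) (vnil (Nat → Nat)))))
the term's type:
  Eq (Vec (Nat → Nat) 3) (vcons (Nat → Nat) 2 (λ (η : Nat) → η) (vcons (Nat → Nat) 1 (λ (y : Nat) → y) (vcons (Nat → Nat) 0 (λ (ρ : Nat) → 0) (vnil (Nat → Nat))))) (vcons (Nat → Nat) 2 (λ (χ : Nat) → χ) (vcons (Nat → Nat) 1 (λ (j : Nat) → j) (vcons (Nat → Nat) 0 (λ (l : Nat) → 0) (vnil (Nat → Nat)))))
observation: reduction starts at a beta-redex, and 5 normal-order steps reach the normal form.


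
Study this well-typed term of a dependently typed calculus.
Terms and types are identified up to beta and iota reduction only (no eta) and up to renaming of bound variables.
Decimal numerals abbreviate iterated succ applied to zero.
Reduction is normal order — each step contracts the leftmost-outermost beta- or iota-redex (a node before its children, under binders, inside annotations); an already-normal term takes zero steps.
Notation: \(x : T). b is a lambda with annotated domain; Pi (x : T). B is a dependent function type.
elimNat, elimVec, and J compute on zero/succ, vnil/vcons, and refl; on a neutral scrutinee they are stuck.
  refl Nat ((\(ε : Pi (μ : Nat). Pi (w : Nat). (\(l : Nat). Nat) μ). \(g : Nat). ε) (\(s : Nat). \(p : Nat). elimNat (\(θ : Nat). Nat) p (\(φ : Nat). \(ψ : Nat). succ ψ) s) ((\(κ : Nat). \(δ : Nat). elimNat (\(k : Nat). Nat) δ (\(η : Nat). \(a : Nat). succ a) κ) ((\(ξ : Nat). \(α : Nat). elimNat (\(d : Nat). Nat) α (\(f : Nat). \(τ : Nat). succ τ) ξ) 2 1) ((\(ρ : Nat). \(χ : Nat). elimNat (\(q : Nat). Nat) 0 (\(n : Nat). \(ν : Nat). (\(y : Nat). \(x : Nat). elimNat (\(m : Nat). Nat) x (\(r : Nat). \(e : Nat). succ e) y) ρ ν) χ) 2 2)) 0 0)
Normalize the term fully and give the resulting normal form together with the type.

normal form:
  refl Nat 0
type:
  Eq Nat 0 0


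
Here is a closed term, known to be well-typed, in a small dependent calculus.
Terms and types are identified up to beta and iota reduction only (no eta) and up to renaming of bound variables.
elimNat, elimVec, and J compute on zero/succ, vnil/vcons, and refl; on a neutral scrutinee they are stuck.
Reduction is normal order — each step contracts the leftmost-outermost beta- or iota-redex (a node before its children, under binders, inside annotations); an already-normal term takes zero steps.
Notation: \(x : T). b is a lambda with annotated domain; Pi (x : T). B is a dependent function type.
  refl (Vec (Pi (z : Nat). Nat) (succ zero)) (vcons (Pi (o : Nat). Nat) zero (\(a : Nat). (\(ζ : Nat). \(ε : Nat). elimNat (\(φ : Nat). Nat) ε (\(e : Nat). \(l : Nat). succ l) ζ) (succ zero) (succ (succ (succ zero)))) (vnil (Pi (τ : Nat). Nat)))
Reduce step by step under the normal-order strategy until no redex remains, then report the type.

normal-order reduction:
  refl (Vec (Pi (z : Nat). Nat) (succ zero)) (vcons (Pi (o : Nat). Nat) zero (\(a : Nat). (\(ζ : Nat). \(ε : Nat). elimNat (\(φ : Nat). Nat) ε (\(e : Nat). \(l : Nat). succ l) ζ) (succ zero) (succ (succ (succ zero)))) (vnil (Pi (τ : Nat). Nat)))
  ~> refl (Vec (Pi (z : Nat). Nat) (succ zero)) (vcons (Pi (o : Nat). Nat) zero (\(a : Nat). (\(ζ : Nat). elimNat (\(ε : Nat). Nat) ζ (\(φ : Nat). \(e : Nat). succ e) (succ zero)) (succ (succ (succ zero)))) (vnil (Pi (l : Nat). Nat)))
  ~> refl (Vec (Pi (z : Nat). Nat) (succ zero)) (vcons (Pi (o : Nat). Nat) zero (\(a : Nat). elimNat (\(ζ : Nat). Nat) (succ (succ (succ zero))) (\(ε : Nat). \(φ : Nat). succ φ) (succ zero)) (vnil (Pi (e : Nat). Nat)))
  ~> refl (Vec (Pi (z : Nat). Nat) (succ zero)) (vcons (Pi (o : Nat). Nat) zero (\(a : Nat). (\(ζ : Nat). \(ε : Nat). succ ε) zero (elimNat (\(φ : Nat). Nat) (succ (succ (succ zero))) (\(e : Nat). \(l : Nat). succ l) zero)) (vnil (Pi (τ : Nat). Nat)))
  ~> refl (Vec (Pi (z : Nat). Nat) (succ zero)) (vcons (Pi (o : Nat). Nat) zero (\(a : Nat). (\(ζ : Nat). succ ζ) (elimNat (\(ε : Nat). Nat) (succ (succ (succ zero))) (\(φ : Nat). \(e : Nat). succ e) zero)) (vnil (Pi (l : Nat). Nat)))
  ~> refl (Vec (Pi (z : Nat). Nat) (succ zero)) (vcons (Pi (o : Nat). Nat) zero (\(a : Nat). succ (elimNat (\(ζ : Nat). Nat) (succ (succ (succ zero))) (\(ε : Nat). \(φ : Nat). succ φ) zero)) (vnil (Pi (e : Nat). Nat)))
  ~> refl (Vec (Pi (z : Nat). Nat) (succ zero)) (vcons (Pi (o : Nat). Nat) zero (\(a : Nat). succ (succ (succ (succ zero)))) (vnil (Pi (ζ : Nat). Nat)))
the term's type:
  Eq (Vec (Pi (z : Nat). Nat) (succ zero)) (vcons (Pi (o : Nat). Nat) zero (\(a : Nat). succ (succ (succ (succ zero)))) (vnil (Pi (ζ : Nat). Nat))) (vcons (Pi (ε : Nat). Nat) zero (\(φ : Nat). succ (succ (succ (succ zero)))) (vnil (Pi (e : Nat). Nat)))


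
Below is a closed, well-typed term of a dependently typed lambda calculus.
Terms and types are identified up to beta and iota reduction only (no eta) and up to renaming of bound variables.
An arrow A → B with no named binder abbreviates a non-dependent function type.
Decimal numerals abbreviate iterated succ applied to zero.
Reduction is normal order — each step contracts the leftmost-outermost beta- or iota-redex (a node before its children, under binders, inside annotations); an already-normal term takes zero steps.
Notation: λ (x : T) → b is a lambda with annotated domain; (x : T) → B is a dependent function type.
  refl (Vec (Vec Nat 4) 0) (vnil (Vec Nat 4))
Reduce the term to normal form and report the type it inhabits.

resulting normal form:
  refl (Vec (Vec Nat 4) 0) (vnil (Vec Nat 4))
the term's type:
  Eq (Vec (Vec Nat 4) 0) (vnil (Vec Nat 4)) (vnil (Vec Nat 4))


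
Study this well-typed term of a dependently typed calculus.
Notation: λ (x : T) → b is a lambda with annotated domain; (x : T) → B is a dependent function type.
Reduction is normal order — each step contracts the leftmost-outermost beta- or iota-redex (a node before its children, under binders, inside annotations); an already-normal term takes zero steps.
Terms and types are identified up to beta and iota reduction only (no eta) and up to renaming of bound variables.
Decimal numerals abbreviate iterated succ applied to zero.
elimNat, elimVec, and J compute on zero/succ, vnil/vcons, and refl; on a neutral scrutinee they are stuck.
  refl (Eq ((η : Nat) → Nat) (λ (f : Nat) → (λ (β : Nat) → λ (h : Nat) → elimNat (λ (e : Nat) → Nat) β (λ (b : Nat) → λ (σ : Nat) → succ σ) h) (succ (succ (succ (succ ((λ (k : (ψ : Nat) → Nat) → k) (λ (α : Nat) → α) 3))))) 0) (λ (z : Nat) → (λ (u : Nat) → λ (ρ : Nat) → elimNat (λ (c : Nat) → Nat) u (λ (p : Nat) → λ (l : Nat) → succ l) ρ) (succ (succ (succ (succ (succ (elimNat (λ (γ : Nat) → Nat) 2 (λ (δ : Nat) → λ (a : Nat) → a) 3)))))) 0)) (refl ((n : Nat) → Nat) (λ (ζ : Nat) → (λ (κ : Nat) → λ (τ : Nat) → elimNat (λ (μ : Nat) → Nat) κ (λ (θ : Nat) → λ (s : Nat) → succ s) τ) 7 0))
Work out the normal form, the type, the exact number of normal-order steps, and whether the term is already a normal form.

resulting normal form:
  refl (Eq ((η : Nat) → Nat) (λ (f : Nat) → 7) (λ (β : Nat) → 7)) (refl ((h : Nat) → Nat) (λ (e : Nat) → 7))
inferred type:
  Eq (Eq ((η : Nat) → Nat) (λ (f : Nat) → 7) (λ (β : Nat) → 7)) (refl ((h : Nat) → Nat) (λ (e : Nat) → 7)) (refl ((b : Nat) → Nat) (λ (σ : Nat) → 7))
normal-order step count: 21
term was already normal: no
first redex: a beta-redex


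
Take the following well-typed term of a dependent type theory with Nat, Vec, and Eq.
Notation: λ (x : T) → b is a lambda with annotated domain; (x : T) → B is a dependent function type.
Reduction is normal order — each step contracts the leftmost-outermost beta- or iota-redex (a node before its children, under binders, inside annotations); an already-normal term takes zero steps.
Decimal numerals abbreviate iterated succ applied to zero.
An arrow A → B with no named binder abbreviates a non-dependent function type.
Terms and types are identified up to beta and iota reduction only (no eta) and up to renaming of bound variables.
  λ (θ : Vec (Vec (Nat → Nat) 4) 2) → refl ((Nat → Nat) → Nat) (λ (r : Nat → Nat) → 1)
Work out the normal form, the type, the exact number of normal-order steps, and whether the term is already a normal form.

normal form:
  λ (θ : Vec (Vec (Nat → Nat) 4) 2) → refl ((Nat → Nat) → Nat) (λ (r : Nat → Nat) → 1)
type:
  Vec (Vec (Nat → Nat) 4) 2 → Eq ((Nat → Nat) → Nat) (λ (θ : Nat → Nat) → 1) (λ (r : Nat → Nat) → 1)
normal-order step count: 0
started in normal form: yes


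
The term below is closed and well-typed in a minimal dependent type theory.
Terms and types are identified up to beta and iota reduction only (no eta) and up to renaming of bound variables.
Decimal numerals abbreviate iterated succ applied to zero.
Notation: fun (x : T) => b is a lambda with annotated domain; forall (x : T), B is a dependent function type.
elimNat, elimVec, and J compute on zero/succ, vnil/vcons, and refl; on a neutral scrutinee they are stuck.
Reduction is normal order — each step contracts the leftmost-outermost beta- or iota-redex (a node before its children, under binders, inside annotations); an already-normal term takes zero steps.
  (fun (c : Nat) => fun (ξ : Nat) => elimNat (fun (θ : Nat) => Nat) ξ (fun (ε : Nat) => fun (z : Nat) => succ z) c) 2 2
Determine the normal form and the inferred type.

normal form:
  4
the term's type:
  Nat
observation: the leftmost-outermost redex is a beta-redex, and normalization takes 9 steps.


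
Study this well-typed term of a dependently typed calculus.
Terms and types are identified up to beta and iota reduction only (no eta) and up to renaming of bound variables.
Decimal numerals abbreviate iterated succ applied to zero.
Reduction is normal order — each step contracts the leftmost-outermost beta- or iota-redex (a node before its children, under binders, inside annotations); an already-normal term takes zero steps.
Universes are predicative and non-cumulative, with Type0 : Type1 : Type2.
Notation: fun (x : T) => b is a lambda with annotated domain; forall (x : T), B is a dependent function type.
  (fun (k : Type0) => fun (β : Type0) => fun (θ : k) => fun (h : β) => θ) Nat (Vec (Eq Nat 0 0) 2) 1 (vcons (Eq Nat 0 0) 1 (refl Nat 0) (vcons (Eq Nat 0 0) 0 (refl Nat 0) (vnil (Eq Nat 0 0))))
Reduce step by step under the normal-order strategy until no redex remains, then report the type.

reduction (normal order):
  (fun (k : Type0) => fun (β : Type0) => fun (θ : k) => fun (h : β) => θ) Nat (Vec (Eq Nat 0 0) 2) 1 (vcons (Eq Nat 0 0) 1 (refl Nat 0) (vcons (Eq Nat 0 0) 0 (refl Nat 0) (vnil (Eq Nat 0 0))))
  ~> (fun (k : Type0) => fun (β : Nat) => fun (θ : k) => β) (Vec (Eq Nat 0 0) 2) 1 (vcons (Eq Nat 0 0) 1 (refl Nat 0) (vcons (Eq Nat 0 0) 0 (refl Nat 0) (vnil (Eq Nat 0 0))))
  ~> (fun (k : Nat) => fun (β : Vec (Eq Nat 0 0) 2) => k) 1 (vcons (Eq Nat 0 0) 1 (refl Nat 0) (vcons (Eq Nat 0 0) 0 (refl Nat 0) (vnil (Eq Nat 0 0))))
  ~> (fun (k : Vec (Eq Nat 0 0) 2) => 1) (vcons (Eq Nat 0 0) 1 (refl Nat 0) (vcons (Eq Nat 0 0) 0 (refl Nat 0) (vnil (Eq Nat 0 0))))
  ~> 1
the term's type:
  Nat


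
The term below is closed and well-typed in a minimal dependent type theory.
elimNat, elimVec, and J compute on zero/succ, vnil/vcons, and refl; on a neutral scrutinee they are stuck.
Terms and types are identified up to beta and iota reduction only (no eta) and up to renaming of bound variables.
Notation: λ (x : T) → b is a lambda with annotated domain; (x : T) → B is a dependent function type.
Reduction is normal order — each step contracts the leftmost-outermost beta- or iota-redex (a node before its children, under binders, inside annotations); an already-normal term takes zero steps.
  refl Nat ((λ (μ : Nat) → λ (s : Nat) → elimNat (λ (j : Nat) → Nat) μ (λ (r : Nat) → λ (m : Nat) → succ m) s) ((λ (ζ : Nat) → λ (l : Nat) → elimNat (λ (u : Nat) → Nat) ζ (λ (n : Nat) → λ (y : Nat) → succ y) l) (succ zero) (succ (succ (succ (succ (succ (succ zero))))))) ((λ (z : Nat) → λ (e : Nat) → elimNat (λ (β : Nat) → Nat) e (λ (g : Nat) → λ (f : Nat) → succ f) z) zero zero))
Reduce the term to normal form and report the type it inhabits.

resulting normal form:
  refl Nat (succ (succ (succ (succ (succ (succ (succ zero)))))))
inferred type:
  Eq Nat (succ (succ (succ (succ (succ (succ (succ zero))))))) (succ (succ (succ (succ (succ (succ (succ zero)))))))
observation: reduction starts at a beta-redex, and 27 normal-order steps reach the normal form.


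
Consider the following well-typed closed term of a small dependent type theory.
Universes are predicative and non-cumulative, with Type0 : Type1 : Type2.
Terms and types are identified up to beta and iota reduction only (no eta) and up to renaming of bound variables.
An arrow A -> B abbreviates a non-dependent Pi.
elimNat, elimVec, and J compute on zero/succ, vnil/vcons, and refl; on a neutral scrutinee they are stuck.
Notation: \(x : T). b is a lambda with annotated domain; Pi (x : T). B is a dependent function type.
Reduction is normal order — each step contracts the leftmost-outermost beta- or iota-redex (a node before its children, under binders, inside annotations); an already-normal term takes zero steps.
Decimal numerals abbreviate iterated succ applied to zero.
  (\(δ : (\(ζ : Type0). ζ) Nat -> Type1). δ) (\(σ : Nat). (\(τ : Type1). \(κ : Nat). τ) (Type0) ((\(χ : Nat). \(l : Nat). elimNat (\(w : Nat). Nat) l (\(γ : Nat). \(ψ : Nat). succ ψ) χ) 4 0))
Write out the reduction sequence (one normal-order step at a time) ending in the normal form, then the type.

reduction (normal order):
  (\(δ : (\(ζ : Type0). ζ) Nat -> Type1). δ) (\(σ : Nat). (\(τ : Type1). \(κ : Nat). τ) (Type0) ((\(χ : Nat). \(l : Nat). elimNat (\(w : Nat). Nat) l (\(γ : Nat). \(ψ : Nat). succ ψ) χ) 4 0))
  ~> \(δ : Nat). (\(ζ : Type1). \(σ : Nat). ζ) (Type0) ((\(τ : Nat). \(κ : Nat). elimNat (\(χ : Nat). Nat) κ (\(l : Nat). \(w : Nat). succ w) τ) 4 0)
  ~> \(δ : Nat). (\(ζ : Nat). Type0) ((\(σ : Nat). \(τ : Nat). elimNat (\(κ : Nat). Nat) τ (\(χ : Nat). \(l : Nat). succ l) σ) 4 0)
  ~> \(δ : Nat). Type0
the term's type:
  Nat -> Type1
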